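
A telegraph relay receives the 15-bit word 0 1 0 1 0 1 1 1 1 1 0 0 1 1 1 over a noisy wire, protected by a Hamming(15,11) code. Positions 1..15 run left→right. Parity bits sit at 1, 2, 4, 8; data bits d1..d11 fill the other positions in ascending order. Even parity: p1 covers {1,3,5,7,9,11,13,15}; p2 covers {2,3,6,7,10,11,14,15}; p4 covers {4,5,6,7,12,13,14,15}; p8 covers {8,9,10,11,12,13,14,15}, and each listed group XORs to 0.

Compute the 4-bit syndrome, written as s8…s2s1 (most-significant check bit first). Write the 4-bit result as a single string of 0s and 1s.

0000

s1 (pos 1,3,5,7,9,11,13,15): 0⊕0⊕0⊕1⊕1⊕0⊕1⊕1 = 0
s2 (pos 2,3,6,7,10,11,14,15): 1⊕0⊕1⊕1⊕1⊕0⊕1⊕1 = 0
s4 (pos 4,5,6,7,12,13,14,15): 1⊕0⊕1⊕1⊕0⊕1⊕1⊕1 = 0
s8 (pos 8,9,10,11,12,13,14,15): 1⊕1⊕1⊕0⊕0⊕1⊕1⊕1 = 0
Syndrome s8…s1 = 0000 → no error.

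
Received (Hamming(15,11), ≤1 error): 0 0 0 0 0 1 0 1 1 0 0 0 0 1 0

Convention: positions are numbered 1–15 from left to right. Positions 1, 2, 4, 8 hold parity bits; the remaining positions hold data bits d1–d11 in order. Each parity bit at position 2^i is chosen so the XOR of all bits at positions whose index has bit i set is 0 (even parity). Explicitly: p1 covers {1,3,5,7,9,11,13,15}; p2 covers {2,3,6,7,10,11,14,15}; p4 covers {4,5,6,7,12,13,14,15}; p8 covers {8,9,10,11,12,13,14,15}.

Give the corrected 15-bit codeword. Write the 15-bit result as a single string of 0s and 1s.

s1 (pos 1,3,5,7,9,11,13,15): 0⊕0⊕0⊕0⊕1⊕0⊕0⊕0 = 1
s2 (pos 2,3,6,7,10,11,14,15): 0⊕0⊕1⊕0⊕0⊕0⊕1⊕0 = 0
s4 (pos 4,5,6,7,12,13,14,15): 0⊕0⊕1⊕0⊕0⊕0⊕1⊕0 = 0
s8 (pos 8,9,10,11,12,13,14,15): 1⊕1⊕0⊕0⊕0⊕0⊕1⊕0 = 1
Syndrome s8…s1 = 1001 → error at position 9.
Flip position 9: 000001011000010 → 000001010000010

000001010000010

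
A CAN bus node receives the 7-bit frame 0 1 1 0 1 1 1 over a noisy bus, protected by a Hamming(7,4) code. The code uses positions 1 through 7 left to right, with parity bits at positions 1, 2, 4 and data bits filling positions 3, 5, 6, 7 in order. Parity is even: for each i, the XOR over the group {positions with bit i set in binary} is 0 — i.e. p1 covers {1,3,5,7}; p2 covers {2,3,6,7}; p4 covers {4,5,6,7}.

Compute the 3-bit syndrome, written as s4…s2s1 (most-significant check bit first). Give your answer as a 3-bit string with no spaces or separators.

101

s1 (pos 1,3,5,7): 0⊕1⊕1⊕1 = 1
s2 (pos 2,3,6,7): 1⊕1⊕1⊕1 = 0
s4 (pos 4,5,6,7): 0⊕1⊕1⊕1 = 1
Syndrome s4…s1 = 101 → error at position 5.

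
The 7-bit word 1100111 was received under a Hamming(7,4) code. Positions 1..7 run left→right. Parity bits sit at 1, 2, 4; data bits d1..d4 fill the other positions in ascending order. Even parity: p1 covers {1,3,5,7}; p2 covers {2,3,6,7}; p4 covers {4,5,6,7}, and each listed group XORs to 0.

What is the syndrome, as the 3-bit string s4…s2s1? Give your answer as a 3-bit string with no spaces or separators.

111

s1 (pos 1,3,5,7): 1⊕0⊕1⊕1 = 1
s2 (pos 2,3,6,7): 1⊕0⊕1⊕1 = 1
s4 (pos 4,5,6,7): 0⊕1⊕1⊕1 = 1
Syndrome s4…s1 = 111 → error at position 7.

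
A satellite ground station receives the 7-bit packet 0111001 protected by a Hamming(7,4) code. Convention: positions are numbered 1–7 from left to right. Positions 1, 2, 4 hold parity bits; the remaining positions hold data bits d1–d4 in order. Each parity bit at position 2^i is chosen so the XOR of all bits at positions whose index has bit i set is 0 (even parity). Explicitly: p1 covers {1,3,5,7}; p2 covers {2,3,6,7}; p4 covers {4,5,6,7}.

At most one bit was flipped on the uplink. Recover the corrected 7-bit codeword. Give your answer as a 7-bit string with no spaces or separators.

0011001

s1 (pos 1,3,5,7): 0⊕1⊕0⊕1 = 0
s2 (pos 2,3,6,7): 1⊕1⊕0⊕1 = 1
s4 (pos 4,5,6,7): 1⊕0⊕0⊕1 = 0
Syndrome s4…s1 = 010 → error at position 2.
Flip position 2: 0111001 → 0011001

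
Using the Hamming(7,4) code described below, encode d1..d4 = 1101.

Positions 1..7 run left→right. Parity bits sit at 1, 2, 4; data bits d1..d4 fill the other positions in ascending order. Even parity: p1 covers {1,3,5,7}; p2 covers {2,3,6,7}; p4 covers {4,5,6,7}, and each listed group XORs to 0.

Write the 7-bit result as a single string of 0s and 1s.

Place data at non-parity positions: p1 p2 1 p4 1 0 1
p1 (pos 1,3,5,7): XOR of data positions = 1⊕1⊕1 = 1
p2 (pos 2,3,6,7): XOR of data positions = 1⊕0⊕1 = 0
p4 (pos 4,5,6,7): XOR of data positions = 1⊕0⊕1 = 0
Codeword: 1010101

1010101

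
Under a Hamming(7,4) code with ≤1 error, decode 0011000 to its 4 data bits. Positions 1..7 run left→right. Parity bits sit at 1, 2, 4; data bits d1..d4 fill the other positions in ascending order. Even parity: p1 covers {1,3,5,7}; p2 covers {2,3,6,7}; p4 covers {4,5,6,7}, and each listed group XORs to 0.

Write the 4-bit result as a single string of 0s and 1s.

s1 (pos 1,3,5,7): 0⊕1⊕0⊕0 = 1
s2 (pos 2,3,6,7): 0⊕1⊕0⊕0 = 1
s4 (pos 4,5,6,7): 1⊕0⊕0⊕0 = 1
Syndrome s4…s1 = 111 → error at position 7.
Flip position 7: 0011000 → 0011001
Read data bits from positions 3,5,6,7: 1001

1001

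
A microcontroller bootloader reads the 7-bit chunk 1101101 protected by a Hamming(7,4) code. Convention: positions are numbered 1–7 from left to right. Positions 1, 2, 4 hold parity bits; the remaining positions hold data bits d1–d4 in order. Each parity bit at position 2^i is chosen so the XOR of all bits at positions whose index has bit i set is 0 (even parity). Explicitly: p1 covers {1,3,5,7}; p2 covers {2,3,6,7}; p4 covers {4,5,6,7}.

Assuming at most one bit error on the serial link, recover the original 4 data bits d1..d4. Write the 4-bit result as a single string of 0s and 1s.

0001

s1 (pos 1,3,5,7): 1⊕0⊕1⊕1 = 1
s2 (pos 2,3,6,7): 1⊕0⊕0⊕1 = 0
s4 (pos 4,5,6,7): 1⊕1⊕0⊕1 = 1
Syndrome s4…s1 = 101 → error at position 5.
Flip position 5: 1101101 → 1101001
Read data bits from positions 3,5,6,7: 0001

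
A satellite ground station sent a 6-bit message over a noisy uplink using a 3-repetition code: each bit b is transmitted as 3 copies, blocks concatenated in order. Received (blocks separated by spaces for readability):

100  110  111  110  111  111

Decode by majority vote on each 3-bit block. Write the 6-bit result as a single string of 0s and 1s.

Block 1 (100): 1 one → 0
Block 2 (110): 2 ones → 1
Block 3 (111): 3 ones → 1
Block 4 (110): 2 ones → 1
Block 5 (111): 3 ones → 1
Block 6 (111): 3 ones → 1

011111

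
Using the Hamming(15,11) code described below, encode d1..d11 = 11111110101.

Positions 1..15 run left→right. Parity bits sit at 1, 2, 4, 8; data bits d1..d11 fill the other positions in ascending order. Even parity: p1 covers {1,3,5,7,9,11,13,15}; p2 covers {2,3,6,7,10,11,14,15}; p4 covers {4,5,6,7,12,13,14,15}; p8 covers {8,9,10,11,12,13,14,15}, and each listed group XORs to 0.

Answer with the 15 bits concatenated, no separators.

Place data at non-parity positions: p1 p2 1 p4 1 1 1 p8 1 1 1 0 1 0 1
p1 (pos 1,3,5,7,9,11,13,15): XOR of data positions = 1⊕1⊕1⊕1⊕1⊕1⊕1 = 1
p2 (pos 2,3,6,7,10,11,14,15): XOR of data positions = 1⊕1⊕1⊕1⊕1⊕0⊕1 = 0
p4 (pos 4,5,6,7,12,13,14,15): XOR of data positions = 1⊕1⊕1⊕0⊕1⊕0⊕1 = 1
p8 (pos 8,9,10,11,12,13,14,15): XOR of data positions = 1⊕1⊕1⊕0⊕1⊕0⊕1 = 1
Codeword: 101111111110101

101111111110101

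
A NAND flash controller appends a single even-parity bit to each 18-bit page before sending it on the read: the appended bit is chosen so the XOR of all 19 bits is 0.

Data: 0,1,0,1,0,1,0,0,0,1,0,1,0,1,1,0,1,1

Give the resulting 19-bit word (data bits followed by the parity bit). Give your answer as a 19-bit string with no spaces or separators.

0101010001010110111

XOR of the 18 data bits: 0⊕1⊕0⊕1⊕0⊕1⊕0⊕0⊕0⊕1⊕0⊕1⊕0⊕1⊕1⊕0⊕1⊕1 = 1
Parity bit = 1 (so all 19 bits XOR to 0).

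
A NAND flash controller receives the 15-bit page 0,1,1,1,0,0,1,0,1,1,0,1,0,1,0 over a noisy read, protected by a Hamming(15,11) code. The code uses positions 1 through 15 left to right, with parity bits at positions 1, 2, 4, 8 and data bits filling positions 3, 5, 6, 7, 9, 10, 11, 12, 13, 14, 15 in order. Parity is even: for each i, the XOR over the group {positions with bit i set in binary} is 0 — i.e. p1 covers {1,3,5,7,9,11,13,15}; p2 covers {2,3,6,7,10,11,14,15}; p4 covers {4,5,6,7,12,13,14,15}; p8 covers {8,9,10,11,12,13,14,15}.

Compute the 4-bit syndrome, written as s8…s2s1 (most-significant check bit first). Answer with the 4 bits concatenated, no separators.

s1 (pos 1,3,5,7,9,11,13,15): 0⊕1⊕0⊕1⊕1⊕0⊕0⊕0 = 1
s2 (pos 2,3,6,7,10,11,14,15): 1⊕1⊕0⊕1⊕1⊕0⊕1⊕0 = 1
s4 (pos 4,5,6,7,12,13,14,15): 1⊕0⊕0⊕1⊕1⊕0⊕1⊕0 = 0
s8 (pos 8,9,10,11,12,13,14,15): 0⊕1⊕1⊕0⊕1⊕0⊕1⊕0 = 0
Syndrome s8…s1 = 0011 → error at position 3.

0011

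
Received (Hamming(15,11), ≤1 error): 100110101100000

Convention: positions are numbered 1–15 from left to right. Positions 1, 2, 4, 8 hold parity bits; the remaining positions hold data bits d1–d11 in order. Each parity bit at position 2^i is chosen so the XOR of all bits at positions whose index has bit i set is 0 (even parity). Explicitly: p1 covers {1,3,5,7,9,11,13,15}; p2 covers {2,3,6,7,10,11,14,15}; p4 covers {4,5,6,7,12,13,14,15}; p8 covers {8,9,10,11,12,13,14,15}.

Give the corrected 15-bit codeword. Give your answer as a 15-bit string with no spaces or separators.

100010101100000

s1 (pos 1,3,5,7,9,11,13,15): 1⊕0⊕1⊕1⊕1⊕0⊕0⊕0 = 0
s2 (pos 2,3,6,7,10,11,14,15): 0⊕0⊕0⊕1⊕1⊕0⊕0⊕0 = 0
s4 (pos 4,5,6,7,12,13,14,15): 1⊕1⊕0⊕1⊕0⊕0⊕0⊕0 = 1
s8 (pos 8,9,10,11,12,13,14,15): 0⊕1⊕1⊕0⊕0⊕0⊕0⊕0 = 0
Syndrome s8…s1 = 0100 → error at position 4.
Flip position 4: 100110101100000 → 100010101100000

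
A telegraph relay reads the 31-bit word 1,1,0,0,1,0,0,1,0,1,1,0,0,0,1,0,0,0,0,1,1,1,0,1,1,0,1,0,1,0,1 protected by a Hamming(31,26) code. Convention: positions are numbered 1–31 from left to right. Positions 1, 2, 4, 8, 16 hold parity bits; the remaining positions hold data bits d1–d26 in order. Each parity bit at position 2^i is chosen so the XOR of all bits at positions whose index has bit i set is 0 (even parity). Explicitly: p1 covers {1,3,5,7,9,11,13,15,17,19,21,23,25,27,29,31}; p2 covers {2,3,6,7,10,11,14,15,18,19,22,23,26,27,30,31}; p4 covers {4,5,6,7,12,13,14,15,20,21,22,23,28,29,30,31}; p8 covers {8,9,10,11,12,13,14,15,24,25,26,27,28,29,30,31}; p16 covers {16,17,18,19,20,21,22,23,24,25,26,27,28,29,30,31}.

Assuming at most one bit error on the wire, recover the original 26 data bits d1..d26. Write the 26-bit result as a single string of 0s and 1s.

01000110000000111011010101

s1 (pos 1,3,5,7,9,11,13,15,17,19,21,23,25,27,29,31): 1⊕0⊕1⊕0⊕0⊕1⊕0⊕1⊕0⊕0⊕1⊕0⊕1⊕1⊕1⊕1 = 1
s2 (pos 2,3,6,7,10,11,14,15,18,19,22,23,26,27,30,31): 1⊕0⊕0⊕0⊕1⊕1⊕0⊕1⊕0⊕0⊕1⊕0⊕0⊕1⊕0⊕1 = 1
s4 (pos 4,5,6,7,12,13,14,15,20,21,22,23,28,29,30,31): 0⊕1⊕0⊕0⊕0⊕0⊕0⊕1⊕1⊕1⊕1⊕0⊕0⊕1⊕0⊕1 = 1
s8 (pos 8,9,10,11,12,13,14,15,24,25,26,27,28,29,30,31): 1⊕0⊕1⊕1⊕0⊕0⊕0⊕1⊕1⊕1⊕0⊕1⊕0⊕1⊕0⊕1 = 1
s16 (pos 16,17,18,19,20,21,22,23,24,25,26,27,28,29,30,31): 0⊕0⊕0⊕0⊕1⊕1⊕1⊕0⊕1⊕1⊕0⊕1⊕0⊕1⊕0⊕1 = 0
Syndrome s16…s1 = 01111 → error at position 15.
Flip position 15: 1100100101100010000111011010101 → 1100100101100000000111011010101
Read data bits from positions 3,5,6,7,9,10,11,12,13,14,15,17,18,19,20,21,22,23,24,25,26,27,28,29,30,31: 01000110000000111011010101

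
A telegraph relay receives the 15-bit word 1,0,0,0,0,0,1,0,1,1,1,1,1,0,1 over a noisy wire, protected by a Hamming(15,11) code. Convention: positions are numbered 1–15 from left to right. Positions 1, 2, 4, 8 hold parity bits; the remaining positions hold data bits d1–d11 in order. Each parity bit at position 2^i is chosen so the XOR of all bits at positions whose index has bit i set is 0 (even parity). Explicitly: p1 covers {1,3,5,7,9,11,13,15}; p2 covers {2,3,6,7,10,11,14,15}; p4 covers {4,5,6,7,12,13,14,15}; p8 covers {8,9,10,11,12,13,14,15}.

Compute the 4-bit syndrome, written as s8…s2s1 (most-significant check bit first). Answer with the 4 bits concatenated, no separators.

s1 (pos 1,3,5,7,9,11,13,15): 1⊕0⊕0⊕1⊕1⊕1⊕1⊕1 = 0
s2 (pos 2,3,6,7,10,11,14,15): 0⊕0⊕0⊕1⊕1⊕1⊕0⊕1 = 0
s4 (pos 4,5,6,7,12,13,14,15): 0⊕0⊕0⊕1⊕1⊕1⊕0⊕1 = 0
s8 (pos 8,9,10,11,12,13,14,15): 0⊕1⊕1⊕1⊕1⊕1⊕0⊕1 = 0
Syndrome s8…s1 = 0000 → no error.

0000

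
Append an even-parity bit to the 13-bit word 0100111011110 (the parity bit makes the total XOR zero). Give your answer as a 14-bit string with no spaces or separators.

01001110111100

XOR of the 13 data bits: 0⊕1⊕0⊕0⊕1⊕1⊕1⊕0⊕1⊕1⊕1⊕1⊕0 = 0
Parity bit = 0 (so all 14 bits XOR to 0).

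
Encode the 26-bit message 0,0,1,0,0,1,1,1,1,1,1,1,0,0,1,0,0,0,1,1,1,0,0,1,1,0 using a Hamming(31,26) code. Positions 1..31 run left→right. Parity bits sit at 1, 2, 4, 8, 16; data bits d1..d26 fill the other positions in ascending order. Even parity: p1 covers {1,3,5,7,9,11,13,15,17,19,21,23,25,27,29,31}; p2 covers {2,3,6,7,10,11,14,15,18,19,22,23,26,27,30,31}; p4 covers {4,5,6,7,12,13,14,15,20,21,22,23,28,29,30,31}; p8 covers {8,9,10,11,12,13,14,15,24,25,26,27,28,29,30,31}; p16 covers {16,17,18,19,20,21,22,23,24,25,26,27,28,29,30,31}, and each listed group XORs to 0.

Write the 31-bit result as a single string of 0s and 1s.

0100010101111111100100011100110

Place data at non-parity positions: p1 p2 0 p4 0 1 0 p8 0 1 1 1 1 1 1 p16 1 0 0 1 0 0 0 1 1 1 0 0 1 1 0
p1 (pos 1,3,5,7,9,11,13,15,17,19,21,23,25,27,29,31): XOR of data positions = 0⊕0⊕0⊕0⊕1⊕1⊕1⊕1⊕0⊕0⊕0⊕1⊕0⊕1⊕0 = 0
p2 (pos 2,3,6,7,10,11,14,15,18,19,22,23,26,27,30,31): XOR of data positions = 0⊕1⊕0⊕1⊕1⊕1⊕1⊕0⊕0⊕0⊕0⊕1⊕0⊕1⊕0 = 1
p4 (pos 4,5,6,7,12,13,14,15,20,21,22,23,28,29,30,31): XOR of data positions = 0⊕1⊕0⊕1⊕1⊕1⊕1⊕1⊕0⊕0⊕0⊕0⊕1⊕1⊕0 = 0
p8 (pos 8,9,10,11,12,13,14,15,24,25,26,27,28,29,30,31): XOR of data positions = 0⊕1⊕1⊕1⊕1⊕1⊕1⊕1⊕1⊕1⊕0⊕0⊕1⊕1⊕0 = 1
p16 (pos 16,17,18,19,20,21,22,23,24,25,26,27,28,29,30,31): XOR of data positions = 1⊕0⊕0⊕1⊕0⊕0⊕0⊕1⊕1⊕1⊕0⊕0⊕1⊕1⊕0 = 1
Codeword: 0100010101111111100100011100110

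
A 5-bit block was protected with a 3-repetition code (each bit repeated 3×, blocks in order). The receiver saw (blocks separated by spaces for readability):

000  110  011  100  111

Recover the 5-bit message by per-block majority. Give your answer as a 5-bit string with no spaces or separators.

01101

Block 1 (000): 0 ones → 0
Block 2 (110): 2 ones → 1
Block 3 (011): 2 ones → 1
Block 4 (100): 1 one → 0
Block 5 (111): 3 ones → 1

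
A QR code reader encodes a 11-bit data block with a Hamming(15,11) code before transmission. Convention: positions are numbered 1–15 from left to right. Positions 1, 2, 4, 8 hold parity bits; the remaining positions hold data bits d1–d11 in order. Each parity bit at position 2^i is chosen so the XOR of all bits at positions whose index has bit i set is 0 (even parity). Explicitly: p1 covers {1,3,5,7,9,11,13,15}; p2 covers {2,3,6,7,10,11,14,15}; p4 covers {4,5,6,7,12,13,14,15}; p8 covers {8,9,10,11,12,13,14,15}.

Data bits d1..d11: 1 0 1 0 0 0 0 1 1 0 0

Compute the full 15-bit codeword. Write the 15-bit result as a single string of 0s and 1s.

001101000001100

Place data at non-parity positions: p1 p2 1 p4 0 1 0 p8 0 0 0 1 1 0 0
p1 (pos 1,3,5,7,9,11,13,15): XOR of data positions = 1⊕0⊕0⊕0⊕0⊕1⊕0 = 0
p2 (pos 2,3,6,7,10,11,14,15): XOR of data positions = 1⊕1⊕0⊕0⊕0⊕0⊕0 = 0
p4 (pos 4,5,6,7,12,13,14,15): XOR of data positions = 0⊕1⊕0⊕1⊕1⊕0⊕0 = 1
p8 (pos 8,9,10,11,12,13,14,15): XOR of data positions = 0⊕0⊕0⊕1⊕1⊕0⊕0 = 0
Codeword: 001101000001100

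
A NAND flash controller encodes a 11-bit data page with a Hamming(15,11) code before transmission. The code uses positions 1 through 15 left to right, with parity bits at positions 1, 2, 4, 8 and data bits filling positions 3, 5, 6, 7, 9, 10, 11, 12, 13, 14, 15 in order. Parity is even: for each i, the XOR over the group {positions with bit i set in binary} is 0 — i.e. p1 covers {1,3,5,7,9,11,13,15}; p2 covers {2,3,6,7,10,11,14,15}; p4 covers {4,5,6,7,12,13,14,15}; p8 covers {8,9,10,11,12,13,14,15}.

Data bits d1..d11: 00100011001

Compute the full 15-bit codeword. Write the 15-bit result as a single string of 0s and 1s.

Place data at non-parity positions: p1 p2 0 p4 0 1 0 p8 0 0 1 1 0 0 1
p1 (pos 1,3,5,7,9,11,13,15): XOR of data positions = 0⊕0⊕0⊕0⊕1⊕0⊕1 = 0
p2 (pos 2,3,6,7,10,11,14,15): XOR of data positions = 0⊕1⊕0⊕0⊕1⊕0⊕1 = 1
p4 (pos 4,5,6,7,12,13,14,15): XOR of data positions = 0⊕1⊕0⊕1⊕0⊕0⊕1 = 1
p8 (pos 8,9,10,11,12,13,14,15): XOR of data positions = 0⊕0⊕1⊕1⊕0⊕0⊕1 = 1
Codeword: 010101010011001

010101010011001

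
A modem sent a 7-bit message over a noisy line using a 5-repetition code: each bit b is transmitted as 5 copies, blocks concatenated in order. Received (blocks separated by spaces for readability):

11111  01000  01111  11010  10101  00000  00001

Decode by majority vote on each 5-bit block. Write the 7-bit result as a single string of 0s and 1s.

Block 1 (11111): 5 ones → 1
Block 2 (01000): 1 one → 0
Block 3 (01111): 4 ones → 1
Block 4 (11010): 3 ones → 1
Block 5 (10101): 3 ones → 1
Block 6 (00000): 0 ones → 0
Block 7 (00001): 1 one → 0

1011100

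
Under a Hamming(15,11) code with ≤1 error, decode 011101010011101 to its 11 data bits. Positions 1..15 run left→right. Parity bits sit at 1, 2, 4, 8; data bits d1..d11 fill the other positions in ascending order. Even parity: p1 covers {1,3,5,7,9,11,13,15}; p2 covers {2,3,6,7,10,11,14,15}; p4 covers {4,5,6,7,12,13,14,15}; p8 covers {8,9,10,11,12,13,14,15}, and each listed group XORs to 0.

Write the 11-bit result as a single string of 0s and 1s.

10100011111

s1 (pos 1,3,5,7,9,11,13,15): 0⊕1⊕0⊕0⊕0⊕1⊕1⊕1 = 0
s2 (pos 2,3,6,7,10,11,14,15): 1⊕1⊕1⊕0⊕0⊕1⊕0⊕1 = 1
s4 (pos 4,5,6,7,12,13,14,15): 1⊕0⊕1⊕0⊕1⊕1⊕0⊕1 = 1
s8 (pos 8,9,10,11,12,13,14,15): 1⊕0⊕0⊕1⊕1⊕1⊕0⊕1 = 1
Syndrome s8…s1 = 1110 → error at position 14.
Flip position 14: 011101010011101 → 011101010011111
Read data bits from positions 3,5,6,7,9,10,11,12,13,14,15: 10100011111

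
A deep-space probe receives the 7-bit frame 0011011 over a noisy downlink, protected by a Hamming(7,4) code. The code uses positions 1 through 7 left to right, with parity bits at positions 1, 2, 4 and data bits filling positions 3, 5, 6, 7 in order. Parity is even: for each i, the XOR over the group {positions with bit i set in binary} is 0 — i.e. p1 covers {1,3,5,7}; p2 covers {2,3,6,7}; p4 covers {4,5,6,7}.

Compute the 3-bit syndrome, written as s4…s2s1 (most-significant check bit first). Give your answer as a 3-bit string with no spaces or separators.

110

s1 (pos 1,3,5,7): 0⊕1⊕0⊕1 = 0
s2 (pos 2,3,6,7): 0⊕1⊕1⊕1 = 1
s4 (pos 4,5,6,7): 1⊕0⊕1⊕1 = 1
Syndrome s4…s1 = 110 → error at position 6.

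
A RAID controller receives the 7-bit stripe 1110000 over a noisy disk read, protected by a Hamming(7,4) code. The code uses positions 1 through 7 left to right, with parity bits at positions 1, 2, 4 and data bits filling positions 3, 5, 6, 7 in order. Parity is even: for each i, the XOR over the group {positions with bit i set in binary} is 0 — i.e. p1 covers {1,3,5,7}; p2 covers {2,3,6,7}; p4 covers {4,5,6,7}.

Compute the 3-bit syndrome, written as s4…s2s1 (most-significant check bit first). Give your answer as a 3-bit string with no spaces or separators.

s1 (pos 1,3,5,7): 1⊕1⊕0⊕0 = 0
s2 (pos 2,3,6,7): 1⊕1⊕0⊕0 = 0
s4 (pos 4,5,6,7): 0⊕0⊕0⊕0 = 0
Syndrome s4…s1 = 000 → no error.

000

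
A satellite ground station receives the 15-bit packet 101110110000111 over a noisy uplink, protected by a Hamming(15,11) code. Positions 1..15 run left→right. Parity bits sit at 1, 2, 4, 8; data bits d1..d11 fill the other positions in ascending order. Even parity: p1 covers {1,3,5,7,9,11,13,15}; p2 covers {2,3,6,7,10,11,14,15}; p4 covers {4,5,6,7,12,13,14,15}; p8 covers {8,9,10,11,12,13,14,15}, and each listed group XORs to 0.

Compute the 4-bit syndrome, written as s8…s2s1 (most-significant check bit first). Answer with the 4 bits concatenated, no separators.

0000

s1 (pos 1,3,5,7,9,11,13,15): 1⊕1⊕1⊕1⊕0⊕0⊕1⊕1 = 0
s2 (pos 2,3,6,7,10,11,14,15): 0⊕1⊕0⊕1⊕0⊕0⊕1⊕1 = 0
s4 (pos 4,5,6,7,12,13,14,15): 1⊕1⊕0⊕1⊕0⊕1⊕1⊕1 = 0
s8 (pos 8,9,10,11,12,13,14,15): 1⊕0⊕0⊕0⊕0⊕1⊕1⊕1 = 0
Syndrome s8…s1 = 0000 → no error.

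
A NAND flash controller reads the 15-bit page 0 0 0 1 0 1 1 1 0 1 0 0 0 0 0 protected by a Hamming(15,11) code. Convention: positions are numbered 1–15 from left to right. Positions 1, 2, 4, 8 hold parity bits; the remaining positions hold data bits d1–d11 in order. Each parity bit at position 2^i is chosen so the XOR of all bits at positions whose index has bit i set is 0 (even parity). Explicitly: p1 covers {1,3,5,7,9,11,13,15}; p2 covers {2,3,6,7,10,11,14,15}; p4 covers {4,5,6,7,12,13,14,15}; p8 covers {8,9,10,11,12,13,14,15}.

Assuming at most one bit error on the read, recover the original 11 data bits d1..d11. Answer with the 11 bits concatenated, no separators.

s1 (pos 1,3,5,7,9,11,13,15): 0⊕0⊕0⊕1⊕0⊕0⊕0⊕0 = 1
s2 (pos 2,3,6,7,10,11,14,15): 0⊕0⊕1⊕1⊕1⊕0⊕0⊕0 = 1
s4 (pos 4,5,6,7,12,13,14,15): 1⊕0⊕1⊕1⊕0⊕0⊕0⊕0 = 1
s8 (pos 8,9,10,11,12,13,14,15): 1⊕0⊕1⊕0⊕0⊕0⊕0⊕0 = 0
Syndrome s8…s1 = 0111 → error at position 7.
Flip position 7: 000101110100000 → 000101010100000
Read data bits from positions 3,5,6,7,9,10,11,12,13,14,15: 00100100000

00100100000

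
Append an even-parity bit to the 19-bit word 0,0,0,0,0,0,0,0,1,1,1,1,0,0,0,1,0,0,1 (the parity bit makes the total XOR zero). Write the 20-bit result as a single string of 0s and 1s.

XOR of the 19 data bits: 0⊕0⊕0⊕0⊕0⊕0⊕0⊕0⊕1⊕1⊕1⊕1⊕0⊕0⊕0⊕1⊕0⊕0⊕1 = 0
Parity bit = 0 (so all 20 bits XOR to 0).

00000000111100010010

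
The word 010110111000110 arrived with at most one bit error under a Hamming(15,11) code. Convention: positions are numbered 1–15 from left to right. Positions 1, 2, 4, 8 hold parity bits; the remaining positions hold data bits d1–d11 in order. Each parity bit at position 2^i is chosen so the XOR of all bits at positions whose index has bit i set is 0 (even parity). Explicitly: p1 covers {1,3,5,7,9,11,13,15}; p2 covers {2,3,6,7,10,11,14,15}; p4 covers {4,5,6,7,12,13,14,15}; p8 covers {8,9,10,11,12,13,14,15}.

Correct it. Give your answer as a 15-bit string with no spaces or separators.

010111111000110

s1 (pos 1,3,5,7,9,11,13,15): 0⊕0⊕1⊕1⊕1⊕0⊕1⊕0 = 0
s2 (pos 2,3,6,7,10,11,14,15): 1⊕0⊕0⊕1⊕0⊕0⊕1⊕0 = 1
s4 (pos 4,5,6,7,12,13,14,15): 1⊕1⊕0⊕1⊕0⊕1⊕1⊕0 = 1
s8 (pos 8,9,10,11,12,13,14,15): 1⊕1⊕0⊕0⊕0⊕1⊕1⊕0 = 0
Syndrome s8…s1 = 0110 → error at position 6.
Flip position 6: 010110111000110 → 010111111000110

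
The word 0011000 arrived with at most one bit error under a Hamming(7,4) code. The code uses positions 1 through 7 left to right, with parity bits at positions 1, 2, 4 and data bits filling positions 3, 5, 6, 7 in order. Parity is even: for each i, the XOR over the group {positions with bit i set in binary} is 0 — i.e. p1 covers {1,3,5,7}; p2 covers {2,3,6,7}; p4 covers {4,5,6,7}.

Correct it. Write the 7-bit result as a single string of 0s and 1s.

s1 (pos 1,3,5,7): 0⊕1⊕0⊕0 = 1
s2 (pos 2,3,6,7): 0⊕1⊕0⊕0 = 1
s4 (pos 4,5,6,7): 1⊕0⊕0⊕0 = 1
Syndrome s4…s1 = 111 → error at position 7.
Flip position 7: 0011000 → 0011001

0011001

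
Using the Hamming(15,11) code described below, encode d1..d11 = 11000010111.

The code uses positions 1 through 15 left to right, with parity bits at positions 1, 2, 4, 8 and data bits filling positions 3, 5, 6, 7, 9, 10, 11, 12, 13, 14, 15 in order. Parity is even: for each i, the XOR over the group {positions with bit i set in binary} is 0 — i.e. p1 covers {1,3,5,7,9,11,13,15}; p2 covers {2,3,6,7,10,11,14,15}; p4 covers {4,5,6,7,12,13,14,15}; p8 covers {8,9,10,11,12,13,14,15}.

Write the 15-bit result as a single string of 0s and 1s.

Place data at non-parity positions: p1 p2 1 p4 1 0 0 p8 0 0 1 0 1 1 1
p1 (pos 1,3,5,7,9,11,13,15): XOR of data positions = 1⊕1⊕0⊕0⊕1⊕1⊕1 = 1
p2 (pos 2,3,6,7,10,11,14,15): XOR of data positions = 1⊕0⊕0⊕0⊕1⊕1⊕1 = 0
p4 (pos 4,5,6,7,12,13,14,15): XOR of data positions = 1⊕0⊕0⊕0⊕1⊕1⊕1 = 0
p8 (pos 8,9,10,11,12,13,14,15): XOR of data positions = 0⊕0⊕1⊕0⊕1⊕1⊕1 = 0
Codeword: 101010000010111

101010000010111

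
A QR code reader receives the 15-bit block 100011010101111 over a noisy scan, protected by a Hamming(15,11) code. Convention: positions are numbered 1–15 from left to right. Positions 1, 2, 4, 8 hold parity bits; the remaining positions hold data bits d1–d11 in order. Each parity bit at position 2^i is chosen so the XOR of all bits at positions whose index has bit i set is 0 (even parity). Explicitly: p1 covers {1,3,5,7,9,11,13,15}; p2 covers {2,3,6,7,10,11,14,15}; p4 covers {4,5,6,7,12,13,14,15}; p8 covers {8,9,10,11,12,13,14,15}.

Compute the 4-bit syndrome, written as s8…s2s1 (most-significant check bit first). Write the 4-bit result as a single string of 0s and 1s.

s1 (pos 1,3,5,7,9,11,13,15): 1⊕0⊕1⊕0⊕0⊕0⊕1⊕1 = 0
s2 (pos 2,3,6,7,10,11,14,15): 0⊕0⊕1⊕0⊕1⊕0⊕1⊕1 = 0
s4 (pos 4,5,6,7,12,13,14,15): 0⊕1⊕1⊕0⊕1⊕1⊕1⊕1 = 0
s8 (pos 8,9,10,11,12,13,14,15): 1⊕0⊕1⊕0⊕1⊕1⊕1⊕1 = 0
Syndrome s8…s1 = 0000 → no error.

0000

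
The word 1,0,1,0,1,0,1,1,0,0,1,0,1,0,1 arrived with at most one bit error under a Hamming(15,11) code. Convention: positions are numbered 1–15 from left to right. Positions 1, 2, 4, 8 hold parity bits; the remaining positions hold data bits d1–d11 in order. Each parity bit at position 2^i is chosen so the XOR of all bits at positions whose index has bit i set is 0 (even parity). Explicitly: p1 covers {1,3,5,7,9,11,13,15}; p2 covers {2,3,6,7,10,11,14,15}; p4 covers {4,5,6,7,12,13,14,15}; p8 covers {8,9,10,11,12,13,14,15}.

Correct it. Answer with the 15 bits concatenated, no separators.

001010110010101

s1 (pos 1,3,5,7,9,11,13,15): 1⊕1⊕1⊕1⊕0⊕1⊕1⊕1 = 1
s2 (pos 2,3,6,7,10,11,14,15): 0⊕1⊕0⊕1⊕0⊕1⊕0⊕1 = 0
s4 (pos 4,5,6,7,12,13,14,15): 0⊕1⊕0⊕1⊕0⊕1⊕0⊕1 = 0
s8 (pos 8,9,10,11,12,13,14,15): 1⊕0⊕0⊕1⊕0⊕1⊕0⊕1 = 0
Syndrome s8…s1 = 0001 → error at position 1.
Flip position 1: 101010110010101 → 001010110010101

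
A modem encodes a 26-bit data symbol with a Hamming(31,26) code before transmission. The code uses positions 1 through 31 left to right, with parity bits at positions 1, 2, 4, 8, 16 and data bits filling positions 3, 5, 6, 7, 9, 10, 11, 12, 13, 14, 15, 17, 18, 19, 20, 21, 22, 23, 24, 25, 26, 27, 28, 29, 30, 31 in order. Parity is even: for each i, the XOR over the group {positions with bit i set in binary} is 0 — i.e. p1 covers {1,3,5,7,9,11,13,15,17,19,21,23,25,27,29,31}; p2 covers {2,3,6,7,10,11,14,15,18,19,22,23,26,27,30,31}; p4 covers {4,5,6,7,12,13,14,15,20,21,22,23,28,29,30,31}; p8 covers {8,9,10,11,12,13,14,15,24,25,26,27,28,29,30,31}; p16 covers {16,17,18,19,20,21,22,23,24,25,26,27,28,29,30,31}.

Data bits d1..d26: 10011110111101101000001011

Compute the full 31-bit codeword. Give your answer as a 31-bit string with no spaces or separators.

Place data at non-parity positions: p1 p2 1 p4 0 0 1 p8 1 1 1 0 1 1 1 p16 1 0 1 1 0 1 0 0 0 0 0 1 0 1 1
p1 (pos 1,3,5,7,9,11,13,15,17,19,21,23,25,27,29,31): XOR of data positions = 1⊕0⊕1⊕1⊕1⊕1⊕1⊕1⊕1⊕0⊕0⊕0⊕0⊕0⊕1 = 1
p2 (pos 2,3,6,7,10,11,14,15,18,19,22,23,26,27,30,31): XOR of data positions = 1⊕0⊕1⊕1⊕1⊕1⊕1⊕0⊕1⊕1⊕0⊕0⊕0⊕1⊕1 = 0
p4 (pos 4,5,6,7,12,13,14,15,20,21,22,23,28,29,30,31): XOR of data positions = 0⊕0⊕1⊕0⊕1⊕1⊕1⊕1⊕0⊕1⊕0⊕1⊕0⊕1⊕1 = 1
p8 (pos 8,9,10,11,12,13,14,15,24,25,26,27,28,29,30,31): XOR of data positions = 1⊕1⊕1⊕0⊕1⊕1⊕1⊕0⊕0⊕0⊕0⊕1⊕0⊕1⊕1 = 1
p16 (pos 16,17,18,19,20,21,22,23,24,25,26,27,28,29,30,31): XOR of data positions = 1⊕0⊕1⊕1⊕0⊕1⊕0⊕0⊕0⊕0⊕0⊕1⊕0⊕1⊕1 = 1
Codeword: 1011001111101111101101000001011

1011001111101111101101000001011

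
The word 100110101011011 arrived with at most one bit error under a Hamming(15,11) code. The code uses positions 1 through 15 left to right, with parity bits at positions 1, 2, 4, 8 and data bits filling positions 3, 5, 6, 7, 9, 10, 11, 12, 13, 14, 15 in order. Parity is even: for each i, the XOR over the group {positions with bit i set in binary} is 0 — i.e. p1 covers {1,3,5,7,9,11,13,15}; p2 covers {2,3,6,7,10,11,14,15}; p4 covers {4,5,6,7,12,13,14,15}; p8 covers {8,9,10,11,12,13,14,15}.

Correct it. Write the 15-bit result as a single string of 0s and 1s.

s1 (pos 1,3,5,7,9,11,13,15): 1⊕0⊕1⊕1⊕1⊕1⊕0⊕1 = 0
s2 (pos 2,3,6,7,10,11,14,15): 0⊕0⊕0⊕1⊕0⊕1⊕1⊕1 = 0
s4 (pos 4,5,6,7,12,13,14,15): 1⊕1⊕0⊕1⊕1⊕0⊕1⊕1 = 0
s8 (pos 8,9,10,11,12,13,14,15): 0⊕1⊕0⊕1⊕1⊕0⊕1⊕1 = 1
Syndrome s8…s1 = 1000 → error at position 8.
Flip position 8: 100110101011011 → 100110111011011

100110111011011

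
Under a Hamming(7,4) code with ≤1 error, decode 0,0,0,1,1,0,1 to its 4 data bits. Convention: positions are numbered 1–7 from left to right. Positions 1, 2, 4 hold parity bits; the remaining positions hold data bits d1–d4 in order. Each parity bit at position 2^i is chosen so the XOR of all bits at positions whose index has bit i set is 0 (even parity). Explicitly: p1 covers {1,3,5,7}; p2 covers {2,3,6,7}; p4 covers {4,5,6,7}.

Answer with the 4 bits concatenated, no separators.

0111

s1 (pos 1,3,5,7): 0⊕0⊕1⊕1 = 0
s2 (pos 2,3,6,7): 0⊕0⊕0⊕1 = 1
s4 (pos 4,5,6,7): 1⊕1⊕0⊕1 = 1
Syndrome s4…s1 = 110 → error at position 6.
Flip position 6: 0001101 → 0001111
Read data bits from positions 3,5,6,7: 0111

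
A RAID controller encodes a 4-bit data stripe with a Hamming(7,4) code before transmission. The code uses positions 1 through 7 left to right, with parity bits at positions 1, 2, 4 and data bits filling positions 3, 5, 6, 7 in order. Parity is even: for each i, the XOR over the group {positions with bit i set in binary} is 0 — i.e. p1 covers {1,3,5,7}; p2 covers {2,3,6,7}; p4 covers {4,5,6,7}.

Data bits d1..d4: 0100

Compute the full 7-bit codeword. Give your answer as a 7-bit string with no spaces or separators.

Place data at non-parity positions: p1 p2 0 p4 1 0 0
p1 (pos 1,3,5,7): XOR of data positions = 0⊕1⊕0 = 1
p2 (pos 2,3,6,7): XOR of data positions = 0⊕0⊕0 = 0
p4 (pos 4,5,6,7): XOR of data positions = 1⊕0⊕0 = 1
Codeword: 1001100

1001100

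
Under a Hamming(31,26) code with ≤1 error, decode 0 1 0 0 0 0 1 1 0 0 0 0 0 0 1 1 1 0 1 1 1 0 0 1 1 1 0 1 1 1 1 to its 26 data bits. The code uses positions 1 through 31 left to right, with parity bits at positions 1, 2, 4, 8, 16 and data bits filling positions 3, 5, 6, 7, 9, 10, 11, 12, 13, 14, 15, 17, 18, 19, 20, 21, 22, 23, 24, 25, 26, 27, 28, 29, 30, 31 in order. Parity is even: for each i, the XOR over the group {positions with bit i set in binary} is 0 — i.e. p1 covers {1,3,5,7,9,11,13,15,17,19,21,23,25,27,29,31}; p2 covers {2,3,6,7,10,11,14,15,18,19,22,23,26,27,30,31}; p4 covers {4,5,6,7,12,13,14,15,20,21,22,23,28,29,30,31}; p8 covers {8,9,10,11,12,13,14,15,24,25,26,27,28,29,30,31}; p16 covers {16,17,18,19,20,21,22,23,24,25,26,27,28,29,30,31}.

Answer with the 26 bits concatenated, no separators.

00010100001101110011101111

s1 (pos 1,3,5,7,9,11,13,15,17,19,21,23,25,27,29,31): 0⊕0⊕0⊕1⊕0⊕0⊕0⊕1⊕1⊕1⊕1⊕0⊕1⊕0⊕1⊕1 = 0
s2 (pos 2,3,6,7,10,11,14,15,18,19,22,23,26,27,30,31): 1⊕0⊕0⊕1⊕0⊕0⊕0⊕1⊕0⊕1⊕0⊕0⊕1⊕0⊕1⊕1 = 1
s4 (pos 4,5,6,7,12,13,14,15,20,21,22,23,28,29,30,31): 0⊕0⊕0⊕1⊕0⊕0⊕0⊕1⊕1⊕1⊕0⊕0⊕1⊕1⊕1⊕1 = 0
s8 (pos 8,9,10,11,12,13,14,15,24,25,26,27,28,29,30,31): 1⊕0⊕0⊕0⊕0⊕0⊕0⊕1⊕1⊕1⊕1⊕0⊕1⊕1⊕1⊕1 = 1
s16 (pos 16,17,18,19,20,21,22,23,24,25,26,27,28,29,30,31): 1⊕1⊕0⊕1⊕1⊕1⊕0⊕0⊕1⊕1⊕1⊕0⊕1⊕1⊕1⊕1 = 0
Syndrome s16…s1 = 01010 → error at position 10.
Flip position 10: 0100001100000011101110011101111 → 0100001101000011101110011101111
Read data bits from positions 3,5,6,7,9,10,11,12,13,14,15,17,18,19,20,21,22,23,24,25,26,27,28,29,30,31: 00010100001101110011101111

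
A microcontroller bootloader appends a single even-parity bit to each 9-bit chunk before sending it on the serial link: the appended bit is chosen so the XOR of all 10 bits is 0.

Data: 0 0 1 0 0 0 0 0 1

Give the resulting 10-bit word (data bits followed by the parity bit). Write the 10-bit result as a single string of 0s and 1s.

XOR of the 9 data bits: 0⊕0⊕1⊕0⊕0⊕0⊕0⊕0⊕1 = 0
Parity bit = 0 (so all 10 bits XOR to 0).

0010000010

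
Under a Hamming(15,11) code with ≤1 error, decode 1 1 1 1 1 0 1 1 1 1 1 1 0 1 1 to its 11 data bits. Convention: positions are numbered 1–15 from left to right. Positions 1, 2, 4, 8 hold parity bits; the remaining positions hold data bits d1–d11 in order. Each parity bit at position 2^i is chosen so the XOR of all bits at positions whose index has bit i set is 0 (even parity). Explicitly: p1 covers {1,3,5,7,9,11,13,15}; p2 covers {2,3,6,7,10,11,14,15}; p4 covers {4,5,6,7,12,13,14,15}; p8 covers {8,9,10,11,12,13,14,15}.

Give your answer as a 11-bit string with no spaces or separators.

11011101011

s1 (pos 1,3,5,7,9,11,13,15): 1⊕1⊕1⊕1⊕1⊕1⊕0⊕1 = 1
s2 (pos 2,3,6,7,10,11,14,15): 1⊕1⊕0⊕1⊕1⊕1⊕1⊕1 = 1
s4 (pos 4,5,6,7,12,13,14,15): 1⊕1⊕0⊕1⊕1⊕0⊕1⊕1 = 0
s8 (pos 8,9,10,11,12,13,14,15): 1⊕1⊕1⊕1⊕1⊕0⊕1⊕1 = 1
Syndrome s8…s1 = 1011 → error at position 11.
Flip position 11: 111110111111011 → 111110111101011
Read data bits from positions 3,5,6,7,9,10,11,12,13,14,15: 11011101011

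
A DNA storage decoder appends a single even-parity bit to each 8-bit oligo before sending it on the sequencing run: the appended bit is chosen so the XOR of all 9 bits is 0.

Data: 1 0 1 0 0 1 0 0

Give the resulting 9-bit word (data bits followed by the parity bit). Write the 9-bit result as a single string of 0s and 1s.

XOR of the 8 data bits: 1⊕0⊕1⊕0⊕0⊕1⊕0⊕0 = 1
Parity bit = 1 (so all 9 bits XOR to 0).

101001001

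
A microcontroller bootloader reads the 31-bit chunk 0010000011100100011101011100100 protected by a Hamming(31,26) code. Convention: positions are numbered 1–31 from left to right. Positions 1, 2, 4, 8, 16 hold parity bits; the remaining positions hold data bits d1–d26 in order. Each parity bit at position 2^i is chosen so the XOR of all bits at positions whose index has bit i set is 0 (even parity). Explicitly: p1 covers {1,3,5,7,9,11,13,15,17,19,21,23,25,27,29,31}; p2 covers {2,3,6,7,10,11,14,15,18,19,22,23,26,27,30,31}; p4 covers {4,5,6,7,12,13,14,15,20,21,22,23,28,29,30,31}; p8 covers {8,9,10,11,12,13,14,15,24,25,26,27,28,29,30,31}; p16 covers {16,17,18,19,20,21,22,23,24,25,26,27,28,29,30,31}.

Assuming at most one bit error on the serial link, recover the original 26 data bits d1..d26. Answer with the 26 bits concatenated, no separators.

10001110010011101011100100

s1 (pos 1,3,5,7,9,11,13,15,17,19,21,23,25,27,29,31): 0⊕1⊕0⊕0⊕1⊕1⊕0⊕0⊕0⊕1⊕0⊕0⊕1⊕0⊕1⊕0 = 0
s2 (pos 2,3,6,7,10,11,14,15,18,19,22,23,26,27,30,31): 0⊕1⊕0⊕0⊕1⊕1⊕1⊕0⊕1⊕1⊕1⊕0⊕1⊕0⊕0⊕0 = 0
s4 (pos 4,5,6,7,12,13,14,15,20,21,22,23,28,29,30,31): 0⊕0⊕0⊕0⊕0⊕0⊕1⊕0⊕1⊕0⊕1⊕0⊕0⊕1⊕0⊕0 = 0
s8 (pos 8,9,10,11,12,13,14,15,24,25,26,27,28,29,30,31): 0⊕1⊕1⊕1⊕0⊕0⊕1⊕0⊕1⊕1⊕1⊕0⊕0⊕1⊕0⊕0 = 0
s16 (pos 16,17,18,19,20,21,22,23,24,25,26,27,28,29,30,31): 0⊕0⊕1⊕1⊕1⊕0⊕1⊕0⊕1⊕1⊕1⊕0⊕0⊕1⊕0⊕0 = 0
Syndrome s16…s1 = 00000 → no error.
Read data bits from positions 3,5,6,7,9,10,11,12,13,14,15,17,18,19,20,21,22,23,24,25,26,27,28,29,30,31: 10001110010011101011100100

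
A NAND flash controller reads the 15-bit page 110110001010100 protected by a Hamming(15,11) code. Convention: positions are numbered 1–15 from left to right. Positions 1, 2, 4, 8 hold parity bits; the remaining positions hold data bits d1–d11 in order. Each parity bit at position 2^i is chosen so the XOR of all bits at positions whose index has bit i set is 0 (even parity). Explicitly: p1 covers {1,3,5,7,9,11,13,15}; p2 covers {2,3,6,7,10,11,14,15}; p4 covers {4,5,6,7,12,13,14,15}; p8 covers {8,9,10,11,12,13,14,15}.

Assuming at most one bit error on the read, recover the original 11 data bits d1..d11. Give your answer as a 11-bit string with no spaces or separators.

01001010000

s1 (pos 1,3,5,7,9,11,13,15): 1⊕0⊕1⊕0⊕1⊕1⊕1⊕0 = 1
s2 (pos 2,3,6,7,10,11,14,15): 1⊕0⊕0⊕0⊕0⊕1⊕0⊕0 = 0
s4 (pos 4,5,6,7,12,13,14,15): 1⊕1⊕0⊕0⊕0⊕1⊕0⊕0 = 1
s8 (pos 8,9,10,11,12,13,14,15): 0⊕1⊕0⊕1⊕0⊕1⊕0⊕0 = 1
Syndrome s8…s1 = 1101 → error at position 13.
Flip position 13: 110110001010100 → 110110001010000
Read data bits from positions 3,5,6,7,9,10,11,12,13,14,15: 01001010000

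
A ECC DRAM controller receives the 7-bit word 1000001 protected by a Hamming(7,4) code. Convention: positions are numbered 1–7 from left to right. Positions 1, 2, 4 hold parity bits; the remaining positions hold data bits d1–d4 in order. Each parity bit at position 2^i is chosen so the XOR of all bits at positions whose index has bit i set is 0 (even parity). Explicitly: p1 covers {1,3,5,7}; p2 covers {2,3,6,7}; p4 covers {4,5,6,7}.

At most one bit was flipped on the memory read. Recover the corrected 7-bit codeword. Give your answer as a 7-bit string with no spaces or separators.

1000011

s1 (pos 1,3,5,7): 1⊕0⊕0⊕1 = 0
s2 (pos 2,3,6,7): 0⊕0⊕0⊕1 = 1
s4 (pos 4,5,6,7): 0⊕0⊕0⊕1 = 1
Syndrome s4…s1 = 110 → error at position 6.
Flip position 6: 1000001 → 1000011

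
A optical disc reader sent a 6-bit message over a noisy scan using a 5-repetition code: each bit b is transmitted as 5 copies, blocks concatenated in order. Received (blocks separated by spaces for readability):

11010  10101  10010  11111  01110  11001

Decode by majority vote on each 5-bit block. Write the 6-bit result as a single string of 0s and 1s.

110111

Block 1 (11010): 3 ones → 1
Block 2 (10101): 3 ones → 1
Block 3 (10010): 2 ones → 0
Block 4 (11111): 5 ones → 1
Block 5 (01110): 3 ones → 1
Block 6 (11001): 3 ones → 1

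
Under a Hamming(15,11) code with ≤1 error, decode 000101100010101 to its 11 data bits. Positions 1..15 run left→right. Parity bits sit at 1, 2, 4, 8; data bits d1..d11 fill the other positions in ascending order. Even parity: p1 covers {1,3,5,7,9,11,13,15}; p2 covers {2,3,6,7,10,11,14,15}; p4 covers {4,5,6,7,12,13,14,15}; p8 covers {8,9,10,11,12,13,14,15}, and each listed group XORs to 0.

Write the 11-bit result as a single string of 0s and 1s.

00110011101

s1 (pos 1,3,5,7,9,11,13,15): 0⊕0⊕0⊕1⊕0⊕1⊕1⊕1 = 0
s2 (pos 2,3,6,7,10,11,14,15): 0⊕0⊕1⊕1⊕0⊕1⊕0⊕1 = 0
s4 (pos 4,5,6,7,12,13,14,15): 1⊕0⊕1⊕1⊕0⊕1⊕0⊕1 = 1
s8 (pos 8,9,10,11,12,13,14,15): 0⊕0⊕0⊕1⊕0⊕1⊕0⊕1 = 1
Syndrome s8…s1 = 1100 → error at position 12.
Flip position 12: 000101100010101 → 000101100011101
Read data bits from positions 3,5,6,7,9,10,11,12,13,14,15: 00110011101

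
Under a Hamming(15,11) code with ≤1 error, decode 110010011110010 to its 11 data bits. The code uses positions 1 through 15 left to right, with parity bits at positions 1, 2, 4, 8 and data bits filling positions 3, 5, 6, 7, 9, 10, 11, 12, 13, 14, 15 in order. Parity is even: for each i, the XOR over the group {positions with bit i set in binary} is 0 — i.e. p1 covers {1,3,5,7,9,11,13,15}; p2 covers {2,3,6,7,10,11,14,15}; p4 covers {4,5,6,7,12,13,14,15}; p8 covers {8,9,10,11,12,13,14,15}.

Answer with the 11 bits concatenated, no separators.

01001110010

s1 (pos 1,3,5,7,9,11,13,15): 1⊕0⊕1⊕0⊕1⊕1⊕0⊕0 = 0
s2 (pos 2,3,6,7,10,11,14,15): 1⊕0⊕0⊕0⊕1⊕1⊕1⊕0 = 0
s4 (pos 4,5,6,7,12,13,14,15): 0⊕1⊕0⊕0⊕0⊕0⊕1⊕0 = 0
s8 (pos 8,9,10,11,12,13,14,15): 1⊕1⊕1⊕1⊕0⊕0⊕1⊕0 = 1
Syndrome s8…s1 = 1000 → error at position 8.
Flip position 8: 110010011110010 → 110010001110010
Read data bits from positions 3,5,6,7,9,10,11,12,13,14,15: 01001110010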